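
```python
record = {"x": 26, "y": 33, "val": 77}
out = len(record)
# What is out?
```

Answer: 3

Derivation:
Trace (tracking out):
record = {'x': 26, 'y': 33, 'val': 77}  # -> record = {'x': 26, 'y': 33, 'val': 77}
out = len(record)  # -> out = 3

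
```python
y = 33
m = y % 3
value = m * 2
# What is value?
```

Trace (tracking value):
y = 33  # -> y = 33
m = y % 3  # -> m = 0
value = m * 2  # -> value = 0

Answer: 0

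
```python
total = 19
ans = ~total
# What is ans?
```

Trace (tracking ans):
total = 19  # -> total = 19
ans = ~total  # -> ans = -20

Answer: -20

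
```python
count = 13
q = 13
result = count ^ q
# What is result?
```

Answer: 0

Derivation:
Trace (tracking result):
count = 13  # -> count = 13
q = 13  # -> q = 13
result = count ^ q  # -> result = 0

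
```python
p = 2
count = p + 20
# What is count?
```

Answer: 22

Derivation:
Trace (tracking count):
p = 2  # -> p = 2
count = p + 20  # -> count = 22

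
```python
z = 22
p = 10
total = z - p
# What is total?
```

Answer: 12

Derivation:
Trace (tracking total):
z = 22  # -> z = 22
p = 10  # -> p = 10
total = z - p  # -> total = 12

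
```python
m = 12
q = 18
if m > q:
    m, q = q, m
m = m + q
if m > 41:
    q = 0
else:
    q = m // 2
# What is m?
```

Trace (tracking m):
m = 12  # -> m = 12
q = 18  # -> q = 18
if m > q:  # condition is False
m = m + q  # -> m = 30
if m > 41:  # condition is False
else:
    q = m // 2  # -> q = 15

Answer: 30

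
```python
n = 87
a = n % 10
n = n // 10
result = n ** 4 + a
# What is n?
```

Answer: 8

Derivation:
Trace (tracking n):
n = 87  # -> n = 87
a = n % 10  # -> a = 7
n = n // 10  # -> n = 8
result = n ** 4 + a  # -> result = 4103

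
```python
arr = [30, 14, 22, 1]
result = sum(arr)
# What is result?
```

Trace (tracking result):
arr = [30, 14, 22, 1]  # -> arr = [30, 14, 22, 1]
result = sum(arr)  # -> result = 67

Answer: 67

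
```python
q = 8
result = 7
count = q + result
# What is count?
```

Answer: 15

Derivation:
Trace (tracking count):
q = 8  # -> q = 8
result = 7  # -> result = 7
count = q + result  # -> count = 15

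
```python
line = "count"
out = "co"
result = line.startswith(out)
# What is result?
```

Answer: True

Derivation:
Trace (tracking result):
line = 'count'  # -> line = 'count'
out = 'co'  # -> out = 'co'
result = line.startswith(out)  # -> result = True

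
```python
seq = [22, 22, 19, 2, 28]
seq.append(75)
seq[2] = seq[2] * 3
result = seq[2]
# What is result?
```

Trace (tracking result):
seq = [22, 22, 19, 2, 28]  # -> seq = [22, 22, 19, 2, 28]
seq.append(75)  # -> seq = [22, 22, 19, 2, 28, 75]
seq[2] = seq[2] * 3  # -> seq = [22, 22, 57, 2, 28, 75]
result = seq[2]  # -> result = 57

Answer: 57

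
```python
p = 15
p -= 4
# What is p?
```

Trace (tracking p):
p = 15  # -> p = 15
p -= 4  # -> p = 11

Answer: 11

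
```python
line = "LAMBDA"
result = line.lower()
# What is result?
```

Answer: 'lambda'

Derivation:
Trace (tracking result):
line = 'LAMBDA'  # -> line = 'LAMBDA'
result = line.lower()  # -> result = 'lambda'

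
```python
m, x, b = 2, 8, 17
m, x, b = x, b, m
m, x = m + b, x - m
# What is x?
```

Trace (tracking x):
m, x, b = (2, 8, 17)  # -> m = 2, x = 8, b = 17
m, x, b = (x, b, m)  # -> m = 8, x = 17, b = 2
m, x = (m + b, x - m)  # -> m = 10, x = 9

Answer: 9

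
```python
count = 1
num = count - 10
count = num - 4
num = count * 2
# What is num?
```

Answer: -26

Derivation:
Trace (tracking num):
count = 1  # -> count = 1
num = count - 10  # -> num = -9
count = num - 4  # -> count = -13
num = count * 2  # -> num = -26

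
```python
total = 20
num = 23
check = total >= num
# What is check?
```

Answer: False

Derivation:
Trace (tracking check):
total = 20  # -> total = 20
num = 23  # -> num = 23
check = total >= num  # -> check = False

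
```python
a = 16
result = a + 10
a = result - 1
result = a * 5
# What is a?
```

Trace (tracking a):
a = 16  # -> a = 16
result = a + 10  # -> result = 26
a = result - 1  # -> a = 25
result = a * 5  # -> result = 125

Answer: 25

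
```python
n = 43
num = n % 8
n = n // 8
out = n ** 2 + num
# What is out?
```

Answer: 28

Derivation:
Trace (tracking out):
n = 43  # -> n = 43
num = n % 8  # -> num = 3
n = n // 8  # -> n = 5
out = n ** 2 + num  # -> out = 28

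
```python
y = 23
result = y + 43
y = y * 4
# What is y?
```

Answer: 92

Derivation:
Trace (tracking y):
y = 23  # -> y = 23
result = y + 43  # -> result = 66
y = y * 4  # -> y = 92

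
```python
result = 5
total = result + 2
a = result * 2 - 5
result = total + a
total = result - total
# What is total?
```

Trace (tracking total):
result = 5  # -> result = 5
total = result + 2  # -> total = 7
a = result * 2 - 5  # -> a = 5
result = total + a  # -> result = 12
total = result - total  # -> total = 5

Answer: 5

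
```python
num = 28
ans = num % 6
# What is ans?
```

Answer: 4

Derivation:
Trace (tracking ans):
num = 28  # -> num = 28
ans = num % 6  # -> ans = 4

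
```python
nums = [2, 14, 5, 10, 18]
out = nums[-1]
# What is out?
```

Answer: 18

Derivation:
Trace (tracking out):
nums = [2, 14, 5, 10, 18]  # -> nums = [2, 14, 5, 10, 18]
out = nums[-1]  # -> out = 18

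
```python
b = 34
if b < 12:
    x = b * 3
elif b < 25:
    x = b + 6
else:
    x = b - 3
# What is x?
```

Answer: 31

Derivation:
Trace (tracking x):
b = 34  # -> b = 34
if b < 12:  # condition is False
elif b < 25:  # condition is False
else:
    x = b - 3  # -> x = 31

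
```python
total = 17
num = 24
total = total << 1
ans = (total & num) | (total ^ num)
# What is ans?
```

Trace (tracking ans):
total = 17  # -> total = 17
num = 24  # -> num = 24
total = total << 1  # -> total = 34
ans = total & num | total ^ num  # -> ans = 58

Answer: 58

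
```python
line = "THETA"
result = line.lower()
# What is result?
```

Trace (tracking result):
line = 'THETA'  # -> line = 'THETA'
result = line.lower()  # -> result = 'theta'

Answer: 'theta'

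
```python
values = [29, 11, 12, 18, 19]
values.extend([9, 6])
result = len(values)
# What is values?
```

Answer: [29, 11, 12, 18, 19, 9, 6]

Derivation:
Trace (tracking values):
values = [29, 11, 12, 18, 19]  # -> values = [29, 11, 12, 18, 19]
values.extend([9, 6])  # -> values = [29, 11, 12, 18, 19, 9, 6]
result = len(values)  # -> result = 7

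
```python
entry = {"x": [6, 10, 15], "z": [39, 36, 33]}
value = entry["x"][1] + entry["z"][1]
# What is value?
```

Trace (tracking value):
entry = {'x': [6, 10, 15], 'z': [39, 36, 33]}  # -> entry = {'x': [6, 10, 15], 'z': [39, 36, 33]}
value = entry['x'][1] + entry['z'][1]  # -> value = 46

Answer: 46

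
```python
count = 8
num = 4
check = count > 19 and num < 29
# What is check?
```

Trace (tracking check):
count = 8  # -> count = 8
num = 4  # -> num = 4
check = count > 19 and num < 29  # -> check = False

Answer: False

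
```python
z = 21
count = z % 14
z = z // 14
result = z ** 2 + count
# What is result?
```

Trace (tracking result):
z = 21  # -> z = 21
count = z % 14  # -> count = 7
z = z // 14  # -> z = 1
result = z ** 2 + count  # -> result = 8

Answer: 8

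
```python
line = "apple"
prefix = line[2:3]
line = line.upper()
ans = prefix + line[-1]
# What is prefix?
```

Answer: 'p'

Derivation:
Trace (tracking prefix):
line = 'apple'  # -> line = 'apple'
prefix = line[2:3]  # -> prefix = 'p'
line = line.upper()  # -> line = 'APPLE'
ans = prefix + line[-1]  # -> ans = 'pE'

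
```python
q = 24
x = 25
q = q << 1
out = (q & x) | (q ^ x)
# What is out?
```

Trace (tracking out):
q = 24  # -> q = 24
x = 25  # -> x = 25
q = q << 1  # -> q = 48
out = q & x | q ^ x  # -> out = 57

Answer: 57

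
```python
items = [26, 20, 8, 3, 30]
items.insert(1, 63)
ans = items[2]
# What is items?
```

Trace (tracking items):
items = [26, 20, 8, 3, 30]  # -> items = [26, 20, 8, 3, 30]
items.insert(1, 63)  # -> items = [26, 63, 20, 8, 3, 30]
ans = items[2]  # -> ans = 20

Answer: [26, 63, 20, 8, 3, 30]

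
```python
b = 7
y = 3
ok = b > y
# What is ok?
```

Answer: True

Derivation:
Trace (tracking ok):
b = 7  # -> b = 7
y = 3  # -> y = 3
ok = b > y  # -> ok = True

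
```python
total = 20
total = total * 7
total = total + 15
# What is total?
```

Answer: 155

Derivation:
Trace (tracking total):
total = 20  # -> total = 20
total = total * 7  # -> total = 140
total = total + 15  # -> total = 155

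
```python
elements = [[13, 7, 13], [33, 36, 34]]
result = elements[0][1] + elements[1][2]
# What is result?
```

Answer: 41

Derivation:
Trace (tracking result):
elements = [[13, 7, 13], [33, 36, 34]]  # -> elements = [[13, 7, 13], [33, 36, 34]]
result = elements[0][1] + elements[1][2]  # -> result = 41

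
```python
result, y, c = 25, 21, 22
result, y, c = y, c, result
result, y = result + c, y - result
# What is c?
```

Answer: 25

Derivation:
Trace (tracking c):
result, y, c = (25, 21, 22)  # -> result = 25, y = 21, c = 22
result, y, c = (y, c, result)  # -> result = 21, y = 22, c = 25
result, y = (result + c, y - result)  # -> result = 46, y = 1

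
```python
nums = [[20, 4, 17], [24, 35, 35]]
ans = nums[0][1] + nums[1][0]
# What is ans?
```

Trace (tracking ans):
nums = [[20, 4, 17], [24, 35, 35]]  # -> nums = [[20, 4, 17], [24, 35, 35]]
ans = nums[0][1] + nums[1][0]  # -> ans = 28

Answer: 28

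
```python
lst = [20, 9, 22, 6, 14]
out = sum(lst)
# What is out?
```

Answer: 71

Derivation:
Trace (tracking out):
lst = [20, 9, 22, 6, 14]  # -> lst = [20, 9, 22, 6, 14]
out = sum(lst)  # -> out = 71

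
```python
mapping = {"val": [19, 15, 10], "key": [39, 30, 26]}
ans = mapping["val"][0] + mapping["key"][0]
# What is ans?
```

Answer: 58

Derivation:
Trace (tracking ans):
mapping = {'val': [19, 15, 10], 'key': [39, 30, 26]}  # -> mapping = {'val': [19, 15, 10], 'key': [39, 30, 26]}
ans = mapping['val'][0] + mapping['key'][0]  # -> ans = 58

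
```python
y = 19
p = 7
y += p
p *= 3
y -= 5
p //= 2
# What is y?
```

Trace (tracking y):
y = 19  # -> y = 19
p = 7  # -> p = 7
y += p  # -> y = 26
p *= 3  # -> p = 21
y -= 5  # -> y = 21
p //= 2  # -> p = 10

Answer: 21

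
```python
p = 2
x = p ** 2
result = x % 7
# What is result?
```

Trace (tracking result):
p = 2  # -> p = 2
x = p ** 2  # -> x = 4
result = x % 7  # -> result = 4

Answer: 4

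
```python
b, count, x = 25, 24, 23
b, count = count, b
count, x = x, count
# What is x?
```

Answer: 25

Derivation:
Trace (tracking x):
b, count, x = (25, 24, 23)  # -> b = 25, count = 24, x = 23
b, count = (count, b)  # -> b = 24, count = 25
count, x = (x, count)  # -> count = 23, x = 25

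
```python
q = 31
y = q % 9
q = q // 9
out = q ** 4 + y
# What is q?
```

Answer: 3

Derivation:
Trace (tracking q):
q = 31  # -> q = 31
y = q % 9  # -> y = 4
q = q // 9  # -> q = 3
out = q ** 4 + y  # -> out = 85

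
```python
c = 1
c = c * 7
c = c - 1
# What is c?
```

Trace (tracking c):
c = 1  # -> c = 1
c = c * 7  # -> c = 7
c = c - 1  # -> c = 6

Answer: 6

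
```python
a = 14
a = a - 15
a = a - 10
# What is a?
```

Answer: -11

Derivation:
Trace (tracking a):
a = 14  # -> a = 14
a = a - 15  # -> a = -1
a = a - 10  # -> a = -11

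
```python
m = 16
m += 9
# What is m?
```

Answer: 25

Derivation:
Trace (tracking m):
m = 16  # -> m = 16
m += 9  # -> m = 25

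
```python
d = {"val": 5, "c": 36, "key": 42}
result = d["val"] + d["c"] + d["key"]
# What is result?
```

Answer: 83

Derivation:
Trace (tracking result):
d = {'val': 5, 'c': 36, 'key': 42}  # -> d = {'val': 5, 'c': 36, 'key': 42}
result = d['val'] + d['c'] + d['key']  # -> result = 83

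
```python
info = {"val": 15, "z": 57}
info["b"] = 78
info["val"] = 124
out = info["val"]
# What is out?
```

Answer: 124

Derivation:
Trace (tracking out):
info = {'val': 15, 'z': 57}  # -> info = {'val': 15, 'z': 57}
info['b'] = 78  # -> info = {'val': 15, 'z': 57, 'b': 78}
info['val'] = 124  # -> info = {'val': 124, 'z': 57, 'b': 78}
out = info['val']  # -> out = 124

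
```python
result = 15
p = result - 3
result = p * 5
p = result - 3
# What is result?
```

Answer: 60

Derivation:
Trace (tracking result):
result = 15  # -> result = 15
p = result - 3  # -> p = 12
result = p * 5  # -> result = 60
p = result - 3  # -> p = 57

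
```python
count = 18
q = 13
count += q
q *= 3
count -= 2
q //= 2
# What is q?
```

Trace (tracking q):
count = 18  # -> count = 18
q = 13  # -> q = 13
count += q  # -> count = 31
q *= 3  # -> q = 39
count -= 2  # -> count = 29
q //= 2  # -> q = 19

Answer: 19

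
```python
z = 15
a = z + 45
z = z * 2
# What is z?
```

Trace (tracking z):
z = 15  # -> z = 15
a = z + 45  # -> a = 60
z = z * 2  # -> z = 30

Answer: 30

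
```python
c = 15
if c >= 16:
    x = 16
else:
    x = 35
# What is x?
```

Trace (tracking x):
c = 15  # -> c = 15
if c >= 16:  # condition is False
else:
    x = 35  # -> x = 35

Answer: 35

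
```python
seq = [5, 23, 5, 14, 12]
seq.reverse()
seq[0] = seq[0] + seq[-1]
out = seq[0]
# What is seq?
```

Trace (tracking seq):
seq = [5, 23, 5, 14, 12]  # -> seq = [5, 23, 5, 14, 12]
seq.reverse()  # -> seq = [12, 14, 5, 23, 5]
seq[0] = seq[0] + seq[-1]  # -> seq = [17, 14, 5, 23, 5]
out = seq[0]  # -> out = 17

Answer: [17, 14, 5, 23, 5]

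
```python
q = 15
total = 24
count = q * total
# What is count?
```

Trace (tracking count):
q = 15  # -> q = 15
total = 24  # -> total = 24
count = q * total  # -> count = 360

Answer: 360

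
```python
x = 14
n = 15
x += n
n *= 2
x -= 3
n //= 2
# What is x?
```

Answer: 26

Derivation:
Trace (tracking x):
x = 14  # -> x = 14
n = 15  # -> n = 15
x += n  # -> x = 29
n *= 2  # -> n = 30
x -= 3  # -> x = 26
n //= 2  # -> n = 15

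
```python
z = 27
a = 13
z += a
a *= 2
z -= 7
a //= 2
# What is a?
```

Trace (tracking a):
z = 27  # -> z = 27
a = 13  # -> a = 13
z += a  # -> z = 40
a *= 2  # -> a = 26
z -= 7  # -> z = 33
a //= 2  # -> a = 13

Answer: 13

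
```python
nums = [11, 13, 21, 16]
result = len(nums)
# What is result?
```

Trace (tracking result):
nums = [11, 13, 21, 16]  # -> nums = [11, 13, 21, 16]
result = len(nums)  # -> result = 4

Answer: 4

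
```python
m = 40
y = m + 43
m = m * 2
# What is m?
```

Trace (tracking m):
m = 40  # -> m = 40
y = m + 43  # -> y = 83
m = m * 2  # -> m = 80

Answer: 80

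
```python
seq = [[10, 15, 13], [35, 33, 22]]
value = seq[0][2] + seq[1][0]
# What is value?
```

Trace (tracking value):
seq = [[10, 15, 13], [35, 33, 22]]  # -> seq = [[10, 15, 13], [35, 33, 22]]
value = seq[0][2] + seq[1][0]  # -> value = 48

Answer: 48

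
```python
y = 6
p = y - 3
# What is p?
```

Answer: 3

Derivation:
Trace (tracking p):
y = 6  # -> y = 6
p = y - 3  # -> p = 3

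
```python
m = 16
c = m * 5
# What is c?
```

Answer: 80

Derivation:
Trace (tracking c):
m = 16  # -> m = 16
c = m * 5  # -> c = 80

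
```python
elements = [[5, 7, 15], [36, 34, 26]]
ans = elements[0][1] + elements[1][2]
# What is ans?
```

Trace (tracking ans):
elements = [[5, 7, 15], [36, 34, 26]]  # -> elements = [[5, 7, 15], [36, 34, 26]]
ans = elements[0][1] + elements[1][2]  # -> ans = 33

Answer: 33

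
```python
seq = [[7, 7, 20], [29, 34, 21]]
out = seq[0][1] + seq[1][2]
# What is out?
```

Trace (tracking out):
seq = [[7, 7, 20], [29, 34, 21]]  # -> seq = [[7, 7, 20], [29, 34, 21]]
out = seq[0][1] + seq[1][2]  # -> out = 28

Answer: 28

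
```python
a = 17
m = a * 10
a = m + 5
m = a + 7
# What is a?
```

Trace (tracking a):
a = 17  # -> a = 17
m = a * 10  # -> m = 170
a = m + 5  # -> a = 175
m = a + 7  # -> m = 182

Answer: 175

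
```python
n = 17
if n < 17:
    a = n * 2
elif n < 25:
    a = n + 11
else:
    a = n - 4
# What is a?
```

Answer: 28

Derivation:
Trace (tracking a):
n = 17  # -> n = 17
if n < 17:  # condition is False
elif n < 25:  # condition is True
    a = n + 11  # -> a = 28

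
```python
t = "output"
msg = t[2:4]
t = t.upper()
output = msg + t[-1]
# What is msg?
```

Answer: 'tp'

Derivation:
Trace (tracking msg):
t = 'output'  # -> t = 'output'
msg = t[2:4]  # -> msg = 'tp'
t = t.upper()  # -> t = 'OUTPUT'
output = msg + t[-1]  # -> output = 'tpT'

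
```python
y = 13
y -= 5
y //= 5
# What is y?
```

Answer: 1

Derivation:
Trace (tracking y):
y = 13  # -> y = 13
y -= 5  # -> y = 8
y //= 5  # -> y = 1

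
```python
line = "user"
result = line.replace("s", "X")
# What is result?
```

Trace (tracking result):
line = 'user'  # -> line = 'user'
result = line.replace('s', 'X')  # -> result = 'uXer'

Answer: 'uXer'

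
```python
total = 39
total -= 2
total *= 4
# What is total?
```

Answer: 148

Derivation:
Trace (tracking total):
total = 39  # -> total = 39
total -= 2  # -> total = 37
total *= 4  # -> total = 148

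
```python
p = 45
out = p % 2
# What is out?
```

Answer: 1

Derivation:
Trace (tracking out):
p = 45  # -> p = 45
out = p % 2  # -> out = 1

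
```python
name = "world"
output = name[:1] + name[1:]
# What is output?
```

Answer: 'world'

Derivation:
Trace (tracking output):
name = 'world'  # -> name = 'world'
output = name[:1] + name[1:]  # -> output = 'world'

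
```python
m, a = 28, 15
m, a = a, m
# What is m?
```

Answer: 15

Derivation:
Trace (tracking m):
m, a = (28, 15)  # -> m = 28, a = 15
m, a = (a, m)  # -> m = 15, a = 28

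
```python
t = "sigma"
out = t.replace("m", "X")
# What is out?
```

Trace (tracking out):
t = 'sigma'  # -> t = 'sigma'
out = t.replace('m', 'X')  # -> out = 'sigXa'

Answer: 'sigXa'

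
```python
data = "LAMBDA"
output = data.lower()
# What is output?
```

Answer: 'lambda'

Derivation:
Trace (tracking output):
data = 'LAMBDA'  # -> data = 'LAMBDA'
output = data.lower()  # -> output = 'lambda'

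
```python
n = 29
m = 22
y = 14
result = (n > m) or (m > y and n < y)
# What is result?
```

Trace (tracking result):
n = 29  # -> n = 29
m = 22  # -> m = 22
y = 14  # -> y = 14
result = n > m or (m > y and n < y)  # -> result = True

Answer: True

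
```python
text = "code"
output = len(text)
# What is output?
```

Trace (tracking output):
text = 'code'  # -> text = 'code'
output = len(text)  # -> output = 4

Answer: 4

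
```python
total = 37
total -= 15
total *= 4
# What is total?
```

Trace (tracking total):
total = 37  # -> total = 37
total -= 15  # -> total = 22
total *= 4  # -> total = 88

Answer: 88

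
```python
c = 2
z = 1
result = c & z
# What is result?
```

Trace (tracking result):
c = 2  # -> c = 2
z = 1  # -> z = 1
result = c & z  # -> result = 0

Answer: 0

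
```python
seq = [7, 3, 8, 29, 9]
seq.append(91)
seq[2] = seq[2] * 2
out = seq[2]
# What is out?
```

Trace (tracking out):
seq = [7, 3, 8, 29, 9]  # -> seq = [7, 3, 8, 29, 9]
seq.append(91)  # -> seq = [7, 3, 8, 29, 9, 91]
seq[2] = seq[2] * 2  # -> seq = [7, 3, 16, 29, 9, 91]
out = seq[2]  # -> out = 16

Answer: 16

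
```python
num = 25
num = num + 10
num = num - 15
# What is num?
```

Answer: 20

Derivation:
Trace (tracking num):
num = 25  # -> num = 25
num = num + 10  # -> num = 35
num = num - 15  # -> num = 20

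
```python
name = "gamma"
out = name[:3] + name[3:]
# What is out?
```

Answer: 'gamma'

Derivation:
Trace (tracking out):
name = 'gamma'  # -> name = 'gamma'
out = name[:3] + name[3:]  # -> out = 'gamma'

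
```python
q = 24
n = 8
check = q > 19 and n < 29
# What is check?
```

Trace (tracking check):
q = 24  # -> q = 24
n = 8  # -> n = 8
check = q > 19 and n < 29  # -> check = True

Answer: True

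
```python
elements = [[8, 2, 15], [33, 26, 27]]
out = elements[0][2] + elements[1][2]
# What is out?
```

Answer: 42

Derivation:
Trace (tracking out):
elements = [[8, 2, 15], [33, 26, 27]]  # -> elements = [[8, 2, 15], [33, 26, 27]]
out = elements[0][2] + elements[1][2]  # -> out = 42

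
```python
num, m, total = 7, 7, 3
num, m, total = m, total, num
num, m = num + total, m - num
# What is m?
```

Answer: -4

Derivation:
Trace (tracking m):
num, m, total = (7, 7, 3)  # -> num = 7, m = 7, total = 3
num, m, total = (m, total, num)  # -> num = 7, m = 3, total = 7
num, m = (num + total, m - num)  # -> num = 14, m = -4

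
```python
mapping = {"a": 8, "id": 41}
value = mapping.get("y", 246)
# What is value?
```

Answer: 246

Derivation:
Trace (tracking value):
mapping = {'a': 8, 'id': 41}  # -> mapping = {'a': 8, 'id': 41}
value = mapping.get('y', 246)  # -> value = 246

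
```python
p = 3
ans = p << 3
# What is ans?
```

Trace (tracking ans):
p = 3  # -> p = 3
ans = p << 3  # -> ans = 24

Answer: 24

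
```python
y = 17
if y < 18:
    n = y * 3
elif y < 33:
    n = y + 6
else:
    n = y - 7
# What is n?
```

Answer: 51

Derivation:
Trace (tracking n):
y = 17  # -> y = 17
if y < 18:  # condition is True
    n = y * 3  # -> n = 51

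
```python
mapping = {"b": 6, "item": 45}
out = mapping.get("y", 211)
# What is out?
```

Trace (tracking out):
mapping = {'b': 6, 'item': 45}  # -> mapping = {'b': 6, 'item': 45}
out = mapping.get('y', 211)  # -> out = 211

Answer: 211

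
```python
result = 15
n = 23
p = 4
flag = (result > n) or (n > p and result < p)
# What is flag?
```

Answer: False

Derivation:
Trace (tracking flag):
result = 15  # -> result = 15
n = 23  # -> n = 23
p = 4  # -> p = 4
flag = result > n or (n > p and result < p)  # -> flag = False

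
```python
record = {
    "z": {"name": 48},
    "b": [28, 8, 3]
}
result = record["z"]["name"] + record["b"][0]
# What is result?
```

Trace (tracking result):
record = {'z': {'name': 48}, 'b': [28, 8, 3]}  # -> record = {'z': {'name': 48}, 'b': [28, 8, 3]}
result = record['z']['name'] + record['b'][0]  # -> result = 76

Answer: 76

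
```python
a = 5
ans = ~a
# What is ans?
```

Answer: -6

Derivation:
Trace (tracking ans):
a = 5  # -> a = 5
ans = ~a  # -> ans = -6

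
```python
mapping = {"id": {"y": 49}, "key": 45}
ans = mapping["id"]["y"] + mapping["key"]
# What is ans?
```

Trace (tracking ans):
mapping = {'id': {'y': 49}, 'key': 45}  # -> mapping = {'id': {'y': 49}, 'key': 45}
ans = mapping['id']['y'] + mapping['key']  # -> ans = 94

Answer: 94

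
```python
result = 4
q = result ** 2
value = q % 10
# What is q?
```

Trace (tracking q):
result = 4  # -> result = 4
q = result ** 2  # -> q = 16
value = q % 10  # -> value = 6

Answer: 16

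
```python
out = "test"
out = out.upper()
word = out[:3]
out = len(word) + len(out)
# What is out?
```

Answer: 7

Derivation:
Trace (tracking out):
out = 'test'  # -> out = 'test'
out = out.upper()  # -> out = 'TEST'
word = out[:3]  # -> word = 'TES'
out = len(word) + len(out)  # -> out = 7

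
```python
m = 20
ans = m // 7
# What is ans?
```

Answer: 2

Derivation:
Trace (tracking ans):
m = 20  # -> m = 20
ans = m // 7  # -> ans = 2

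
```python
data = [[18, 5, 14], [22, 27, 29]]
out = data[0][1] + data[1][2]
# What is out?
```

Trace (tracking out):
data = [[18, 5, 14], [22, 27, 29]]  # -> data = [[18, 5, 14], [22, 27, 29]]
out = data[0][1] + data[1][2]  # -> out = 34

Answer: 34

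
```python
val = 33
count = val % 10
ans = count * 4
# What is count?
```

Trace (tracking count):
val = 33  # -> val = 33
count = val % 10  # -> count = 3
ans = count * 4  # -> ans = 12

Answer: 3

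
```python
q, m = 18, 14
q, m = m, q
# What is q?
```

Answer: 14

Derivation:
Trace (tracking q):
q, m = (18, 14)  # -> q = 18, m = 14
q, m = (m, q)  # -> q = 14, m = 18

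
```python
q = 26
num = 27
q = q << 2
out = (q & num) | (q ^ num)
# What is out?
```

Answer: 123

Derivation:
Trace (tracking out):
q = 26  # -> q = 26
num = 27  # -> num = 27
q = q << 2  # -> q = 104
out = q & num | q ^ num  # -> out = 123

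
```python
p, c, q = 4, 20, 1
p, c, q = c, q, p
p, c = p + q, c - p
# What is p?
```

Trace (tracking p):
p, c, q = (4, 20, 1)  # -> p = 4, c = 20, q = 1
p, c, q = (c, q, p)  # -> p = 20, c = 1, q = 4
p, c = (p + q, c - p)  # -> p = 24, c = -19

Answer: 24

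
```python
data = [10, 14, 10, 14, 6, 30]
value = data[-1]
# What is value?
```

Trace (tracking value):
data = [10, 14, 10, 14, 6, 30]  # -> data = [10, 14, 10, 14, 6, 30]
value = data[-1]  # -> value = 30

Answer: 30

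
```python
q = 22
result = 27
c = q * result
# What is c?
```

Answer: 594

Derivation:
Trace (tracking c):
q = 22  # -> q = 22
result = 27  # -> result = 27
c = q * result  # -> c = 594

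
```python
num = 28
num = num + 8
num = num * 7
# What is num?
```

Answer: 252

Derivation:
Trace (tracking num):
num = 28  # -> num = 28
num = num + 8  # -> num = 36
num = num * 7  # -> num = 252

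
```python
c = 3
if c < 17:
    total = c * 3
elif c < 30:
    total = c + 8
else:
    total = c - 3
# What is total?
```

Trace (tracking total):
c = 3  # -> c = 3
if c < 17:  # condition is True
    total = c * 3  # -> total = 9

Answer: 9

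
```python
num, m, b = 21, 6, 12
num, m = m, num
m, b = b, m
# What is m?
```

Answer: 12

Derivation:
Trace (tracking m):
num, m, b = (21, 6, 12)  # -> num = 21, m = 6, b = 12
num, m = (m, num)  # -> num = 6, m = 21
m, b = (b, m)  # -> m = 12, b = 21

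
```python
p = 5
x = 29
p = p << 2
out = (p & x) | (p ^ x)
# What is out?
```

Trace (tracking out):
p = 5  # -> p = 5
x = 29  # -> x = 29
p = p << 2  # -> p = 20
out = p & x | p ^ x  # -> out = 29

Answer: 29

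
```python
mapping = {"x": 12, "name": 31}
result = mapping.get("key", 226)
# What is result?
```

Answer: 226

Derivation:
Trace (tracking result):
mapping = {'x': 12, 'name': 31}  # -> mapping = {'x': 12, 'name': 31}
result = mapping.get('key', 226)  # -> result = 226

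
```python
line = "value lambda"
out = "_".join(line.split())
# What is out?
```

Answer: 'value_lambda'

Derivation:
Trace (tracking out):
line = 'value lambda'  # -> line = 'value lambda'
out = '_'.join(line.split())  # -> out = 'value_lambda'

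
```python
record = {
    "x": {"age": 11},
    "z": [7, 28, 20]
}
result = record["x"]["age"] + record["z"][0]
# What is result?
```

Trace (tracking result):
record = {'x': {'age': 11}, 'z': [7, 28, 20]}  # -> record = {'x': {'age': 11}, 'z': [7, 28, 20]}
result = record['x']['age'] + record['z'][0]  # -> result = 18

Answer: 18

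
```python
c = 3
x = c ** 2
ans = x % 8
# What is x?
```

Answer: 9

Derivation:
Trace (tracking x):
c = 3  # -> c = 3
x = c ** 2  # -> x = 9
ans = x % 8  # -> ans = 1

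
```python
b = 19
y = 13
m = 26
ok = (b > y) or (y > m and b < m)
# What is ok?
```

Answer: True

Derivation:
Trace (tracking ok):
b = 19  # -> b = 19
y = 13  # -> y = 13
m = 26  # -> m = 26
ok = b > y or (y > m and b < m)  # -> ok = True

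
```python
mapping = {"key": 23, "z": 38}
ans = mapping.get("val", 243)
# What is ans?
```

Answer: 243

Derivation:
Trace (tracking ans):
mapping = {'key': 23, 'z': 38}  # -> mapping = {'key': 23, 'z': 38}
ans = mapping.get('val', 243)  # -> ans = 243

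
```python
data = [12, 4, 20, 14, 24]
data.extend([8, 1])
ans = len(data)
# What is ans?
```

Answer: 7

Derivation:
Trace (tracking ans):
data = [12, 4, 20, 14, 24]  # -> data = [12, 4, 20, 14, 24]
data.extend([8, 1])  # -> data = [12, 4, 20, 14, 24, 8, 1]
ans = len(data)  # -> ans = 7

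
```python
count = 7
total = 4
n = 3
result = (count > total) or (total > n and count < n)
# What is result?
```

Answer: True

Derivation:
Trace (tracking result):
count = 7  # -> count = 7
total = 4  # -> total = 4
n = 3  # -> n = 3
result = count > total or (total > n and count < n)  # -> result = True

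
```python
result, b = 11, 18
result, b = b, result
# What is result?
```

Answer: 18

Derivation:
Trace (tracking result):
result, b = (11, 18)  # -> result = 11, b = 18
result, b = (b, result)  # -> result = 18, b = 11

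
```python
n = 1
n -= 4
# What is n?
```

Answer: -3

Derivation:
Trace (tracking n):
n = 1  # -> n = 1
n -= 4  # -> n = -3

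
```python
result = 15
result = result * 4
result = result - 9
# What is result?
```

Answer: 51

Derivation:
Trace (tracking result):
result = 15  # -> result = 15
result = result * 4  # -> result = 60
result = result - 9  # -> result = 51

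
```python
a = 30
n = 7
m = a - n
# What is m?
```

Trace (tracking m):
a = 30  # -> a = 30
n = 7  # -> n = 7
m = a - n  # -> m = 23

Answer: 23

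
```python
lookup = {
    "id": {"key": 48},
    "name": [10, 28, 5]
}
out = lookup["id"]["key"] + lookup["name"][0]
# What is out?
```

Answer: 58

Derivation:
Trace (tracking out):
lookup = {'id': {'key': 48}, 'name': [10, 28, 5]}  # -> lookup = {'id': {'key': 48}, 'name': [10, 28, 5]}
out = lookup['id']['key'] + lookup['name'][0]  # -> out = 58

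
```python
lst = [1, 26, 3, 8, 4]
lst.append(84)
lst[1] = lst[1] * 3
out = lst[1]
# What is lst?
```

Answer: [1, 78, 3, 8, 4, 84]

Derivation:
Trace (tracking lst):
lst = [1, 26, 3, 8, 4]  # -> lst = [1, 26, 3, 8, 4]
lst.append(84)  # -> lst = [1, 26, 3, 8, 4, 84]
lst[1] = lst[1] * 3  # -> lst = [1, 78, 3, 8, 4, 84]
out = lst[1]  # -> out = 78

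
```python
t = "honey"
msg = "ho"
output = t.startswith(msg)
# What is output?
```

Trace (tracking output):
t = 'honey'  # -> t = 'honey'
msg = 'ho'  # -> msg = 'ho'
output = t.startswith(msg)  # -> output = True

Answer: True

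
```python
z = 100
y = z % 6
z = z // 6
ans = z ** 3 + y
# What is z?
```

Trace (tracking z):
z = 100  # -> z = 100
y = z % 6  # -> y = 4
z = z // 6  # -> z = 16
ans = z ** 3 + y  # -> ans = 4100

Answer: 16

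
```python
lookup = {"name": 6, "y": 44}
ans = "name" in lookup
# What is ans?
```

Answer: True

Derivation:
Trace (tracking ans):
lookup = {'name': 6, 'y': 44}  # -> lookup = {'name': 6, 'y': 44}
ans = 'name' in lookup  # -> ans = True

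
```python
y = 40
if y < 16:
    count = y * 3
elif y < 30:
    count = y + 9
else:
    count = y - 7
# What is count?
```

Trace (tracking count):
y = 40  # -> y = 40
if y < 16:  # condition is False
elif y < 30:  # condition is False
else:
    count = y - 7  # -> count = 33

Answer: 33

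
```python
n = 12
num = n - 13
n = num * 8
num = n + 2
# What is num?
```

Answer: -6

Derivation:
Trace (tracking num):
n = 12  # -> n = 12
num = n - 13  # -> num = -1
n = num * 8  # -> n = -8
num = n + 2  # -> num = -6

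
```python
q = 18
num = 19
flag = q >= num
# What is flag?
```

Answer: False

Derivation:
Trace (tracking flag):
q = 18  # -> q = 18
num = 19  # -> num = 19
flag = q >= num  # -> flag = False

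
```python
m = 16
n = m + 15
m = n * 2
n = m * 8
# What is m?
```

Answer: 62

Derivation:
Trace (tracking m):
m = 16  # -> m = 16
n = m + 15  # -> n = 31
m = n * 2  # -> m = 62
n = m * 8  # -> n = 496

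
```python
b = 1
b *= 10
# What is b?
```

Answer: 10

Derivation:
Trace (tracking b):
b = 1  # -> b = 1
b *= 10  # -> b = 10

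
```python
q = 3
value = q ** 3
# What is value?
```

Answer: 27

Derivation:
Trace (tracking value):
q = 3  # -> q = 3
value = q ** 3  # -> value = 27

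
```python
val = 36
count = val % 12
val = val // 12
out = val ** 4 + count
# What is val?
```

Answer: 3

Derivation:
Trace (tracking val):
val = 36  # -> val = 36
count = val % 12  # -> count = 0
val = val // 12  # -> val = 3
out = val ** 4 + count  # -> out = 81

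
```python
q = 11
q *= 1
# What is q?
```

Answer: 11

Derivation:
Trace (tracking q):
q = 11  # -> q = 11
q *= 1  # -> q = 11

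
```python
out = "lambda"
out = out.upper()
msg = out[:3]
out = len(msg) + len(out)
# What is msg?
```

Trace (tracking msg):
out = 'lambda'  # -> out = 'lambda'
out = out.upper()  # -> out = 'LAMBDA'
msg = out[:3]  # -> msg = 'LAM'
out = len(msg) + len(out)  # -> out = 9

Answer: 'LAM'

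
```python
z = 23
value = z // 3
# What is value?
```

Trace (tracking value):
z = 23  # -> z = 23
value = z // 3  # -> value = 7

Answer: 7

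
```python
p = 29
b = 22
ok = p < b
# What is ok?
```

Trace (tracking ok):
p = 29  # -> p = 29
b = 22  # -> b = 22
ok = p < b  # -> ok = False

Answer: False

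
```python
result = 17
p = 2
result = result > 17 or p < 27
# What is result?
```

Trace (tracking result):
result = 17  # -> result = 17
p = 2  # -> p = 2
result = result > 17 or p < 27  # -> result = True

Answer: True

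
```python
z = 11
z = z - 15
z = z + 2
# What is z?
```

Trace (tracking z):
z = 11  # -> z = 11
z = z - 15  # -> z = -4
z = z + 2  # -> z = -2

Answer: -2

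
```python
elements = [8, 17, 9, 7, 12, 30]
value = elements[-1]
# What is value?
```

Answer: 30

Derivation:
Trace (tracking value):
elements = [8, 17, 9, 7, 12, 30]  # -> elements = [8, 17, 9, 7, 12, 30]
value = elements[-1]  # -> value = 30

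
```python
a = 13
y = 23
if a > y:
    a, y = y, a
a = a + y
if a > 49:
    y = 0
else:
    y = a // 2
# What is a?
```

Trace (tracking a):
a = 13  # -> a = 13
y = 23  # -> y = 23
if a > y:  # condition is False
a = a + y  # -> a = 36
if a > 49:  # condition is False
else:
    y = a // 2  # -> y = 18

Answer: 36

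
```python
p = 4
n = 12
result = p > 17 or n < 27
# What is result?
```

Trace (tracking result):
p = 4  # -> p = 4
n = 12  # -> n = 12
result = p > 17 or n < 27  # -> result = True

Answer: True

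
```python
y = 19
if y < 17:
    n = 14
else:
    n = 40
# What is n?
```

Trace (tracking n):
y = 19  # -> y = 19
if y < 17:  # condition is False
else:
    n = 40  # -> n = 40

Answer: 40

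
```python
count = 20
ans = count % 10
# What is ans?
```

Trace (tracking ans):
count = 20  # -> count = 20
ans = count % 10  # -> ans = 0

Answer: 0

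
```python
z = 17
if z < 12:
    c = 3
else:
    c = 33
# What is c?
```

Trace (tracking c):
z = 17  # -> z = 17
if z < 12:  # condition is False
else:
    c = 33  # -> c = 33

Answer: 33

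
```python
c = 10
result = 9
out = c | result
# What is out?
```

Answer: 11

Derivation:
Trace (tracking out):
c = 10  # -> c = 10
result = 9  # -> result = 9
out = c | result  # -> out = 11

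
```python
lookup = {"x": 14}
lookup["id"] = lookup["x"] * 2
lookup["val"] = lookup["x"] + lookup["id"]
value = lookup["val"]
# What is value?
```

Trace (tracking value):
lookup = {'x': 14}  # -> lookup = {'x': 14}
lookup['id'] = lookup['x'] * 2  # -> lookup = {'x': 14, 'id': 28}
lookup['val'] = lookup['x'] + lookup['id']  # -> lookup = {'x': 14, 'id': 28, 'val': 42}
value = lookup['val']  # -> value = 42

Answer: 42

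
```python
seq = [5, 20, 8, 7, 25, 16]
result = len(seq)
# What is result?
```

Trace (tracking result):
seq = [5, 20, 8, 7, 25, 16]  # -> seq = [5, 20, 8, 7, 25, 16]
result = len(seq)  # -> result = 6

Answer: 6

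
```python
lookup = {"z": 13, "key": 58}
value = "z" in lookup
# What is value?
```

Answer: True

Derivation:
Trace (tracking value):
lookup = {'z': 13, 'key': 58}  # -> lookup = {'z': 13, 'key': 58}
value = 'z' in lookup  # -> value = True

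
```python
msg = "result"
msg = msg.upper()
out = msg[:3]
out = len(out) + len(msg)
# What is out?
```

Trace (tracking out):
msg = 'result'  # -> msg = 'result'
msg = msg.upper()  # -> msg = 'RESULT'
out = msg[:3]  # -> out = 'RES'
out = len(out) + len(msg)  # -> out = 9

Answer: 9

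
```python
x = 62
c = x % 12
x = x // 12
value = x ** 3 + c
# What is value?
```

Answer: 127

Derivation:
Trace (tracking value):
x = 62  # -> x = 62
c = x % 12  # -> c = 2
x = x // 12  # -> x = 5
value = x ** 3 + c  # -> value = 127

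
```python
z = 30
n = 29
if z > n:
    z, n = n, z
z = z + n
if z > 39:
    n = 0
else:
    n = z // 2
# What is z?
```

Trace (tracking z):
z = 30  # -> z = 30
n = 29  # -> n = 29
if z > n:  # condition is True
    z, n = (n, z)  # -> z = 29, n = 30
z = z + n  # -> z = 59
if z > 39:  # condition is True
    n = 0  # -> n = 0

Answer: 59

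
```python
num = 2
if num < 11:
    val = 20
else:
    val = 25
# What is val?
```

Trace (tracking val):
num = 2  # -> num = 2
if num < 11:  # condition is True
    val = 20  # -> val = 20

Answer: 20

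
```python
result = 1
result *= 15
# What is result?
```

Answer: 15

Derivation:
Trace (tracking result):
result = 1  # -> result = 1
result *= 15  # -> result = 15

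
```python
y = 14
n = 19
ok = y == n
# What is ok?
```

Trace (tracking ok):
y = 14  # -> y = 14
n = 19  # -> n = 19
ok = y == n  # -> ok = False

Answer: False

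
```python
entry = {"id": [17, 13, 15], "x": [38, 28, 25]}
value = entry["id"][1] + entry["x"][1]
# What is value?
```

Answer: 41

Derivation:
Trace (tracking value):
entry = {'id': [17, 13, 15], 'x': [38, 28, 25]}  # -> entry = {'id': [17, 13, 15], 'x': [38, 28, 25]}
value = entry['id'][1] + entry['x'][1]  # -> value = 41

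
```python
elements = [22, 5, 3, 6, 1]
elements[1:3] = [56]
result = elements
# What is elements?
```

Trace (tracking elements):
elements = [22, 5, 3, 6, 1]  # -> elements = [22, 5, 3, 6, 1]
elements[1:3] = [56]  # -> elements = [22, 56, 6, 1]
result = elements  # -> result = [22, 56, 6, 1]

Answer: [22, 56, 6, 1]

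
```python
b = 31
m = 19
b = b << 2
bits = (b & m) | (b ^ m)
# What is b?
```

Trace (tracking b):
b = 31  # -> b = 31
m = 19  # -> m = 19
b = b << 2  # -> b = 124
bits = b & m | b ^ m  # -> bits = 127

Answer: 124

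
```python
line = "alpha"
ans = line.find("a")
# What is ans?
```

Trace (tracking ans):
line = 'alpha'  # -> line = 'alpha'
ans = line.find('a')  # -> ans = 0

Answer: 0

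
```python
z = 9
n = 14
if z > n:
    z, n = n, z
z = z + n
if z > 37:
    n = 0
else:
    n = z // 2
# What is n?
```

Answer: 11

Derivation:
Trace (tracking n):
z = 9  # -> z = 9
n = 14  # -> n = 14
if z > n:  # condition is False
z = z + n  # -> z = 23
if z > 37:  # condition is False
else:
    n = z // 2  # -> n = 11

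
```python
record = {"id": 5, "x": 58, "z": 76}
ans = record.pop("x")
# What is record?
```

Answer: {'id': 5, 'z': 76}

Derivation:
Trace (tracking record):
record = {'id': 5, 'x': 58, 'z': 76}  # -> record = {'id': 5, 'x': 58, 'z': 76}
ans = record.pop('x')  # -> ans = 58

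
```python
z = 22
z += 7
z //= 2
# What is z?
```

Trace (tracking z):
z = 22  # -> z = 22
z += 7  # -> z = 29
z //= 2  # -> z = 14

Answer: 14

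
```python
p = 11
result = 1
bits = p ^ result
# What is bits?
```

Trace (tracking bits):
p = 11  # -> p = 11
result = 1  # -> result = 1
bits = p ^ result  # -> bits = 10

Answer: 10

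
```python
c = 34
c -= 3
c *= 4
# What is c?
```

Trace (tracking c):
c = 34  # -> c = 34
c -= 3  # -> c = 31
c *= 4  # -> c = 124

Answer: 124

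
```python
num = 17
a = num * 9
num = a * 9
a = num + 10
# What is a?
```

Answer: 1387

Derivation:
Trace (tracking a):
num = 17  # -> num = 17
a = num * 9  # -> a = 153
num = a * 9  # -> num = 1377
a = num + 10  # -> a = 1387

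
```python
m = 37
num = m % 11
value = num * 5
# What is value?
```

Answer: 20

Derivation:
Trace (tracking value):
m = 37  # -> m = 37
num = m % 11  # -> num = 4
value = num * 5  # -> value = 20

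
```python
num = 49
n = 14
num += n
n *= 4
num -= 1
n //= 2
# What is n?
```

Answer: 28

Derivation:
Trace (tracking n):
num = 49  # -> num = 49
n = 14  # -> n = 14
num += n  # -> num = 63
n *= 4  # -> n = 56
num -= 1  # -> num = 62
n //= 2  # -> n = 28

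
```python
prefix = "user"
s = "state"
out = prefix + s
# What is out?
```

Trace (tracking out):
prefix = 'user'  # -> prefix = 'user'
s = 'state'  # -> s = 'state'
out = prefix + s  # -> out = 'userstate'

Answer: 'userstate'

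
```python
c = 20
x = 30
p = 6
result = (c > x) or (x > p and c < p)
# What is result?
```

Answer: False

Derivation:
Trace (tracking result):
c = 20  # -> c = 20
x = 30  # -> x = 30
p = 6  # -> p = 6
result = c > x or (x > p and c < p)  # -> result = False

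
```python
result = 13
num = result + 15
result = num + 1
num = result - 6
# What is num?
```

Trace (tracking num):
result = 13  # -> result = 13
num = result + 15  # -> num = 28
result = num + 1  # -> result = 29
num = result - 6  # -> num = 23

Answer: 23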